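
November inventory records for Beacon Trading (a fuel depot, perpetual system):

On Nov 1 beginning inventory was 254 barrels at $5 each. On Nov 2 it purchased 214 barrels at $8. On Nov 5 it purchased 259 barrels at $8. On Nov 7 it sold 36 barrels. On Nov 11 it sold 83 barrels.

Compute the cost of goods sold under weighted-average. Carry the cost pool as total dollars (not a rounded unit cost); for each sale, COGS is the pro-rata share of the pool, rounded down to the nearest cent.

COGS = $827.26

After Nov 1: 254 on hand, pool $1,270.00 (≈ $5.0000 each)
After Nov 2: 468 on hand, pool $2,982.00 (≈ $6.3718 each)
After Nov 5: 727 on hand, pool $5,054.00 (≈ $6.9519 each)
Nov 7, sell 36: 36/727 × $5,054.00 → $250.26
Nov 11, sell 83: 83/691 × $4,803.74 → $577.00
Total COGS = $250.26 + $577.00 = $827.26
Ending inventory (cost pool remaining) = $4,226.74
Check: goods available $5,054.00 = COGS $827.26 + ending $4,226.74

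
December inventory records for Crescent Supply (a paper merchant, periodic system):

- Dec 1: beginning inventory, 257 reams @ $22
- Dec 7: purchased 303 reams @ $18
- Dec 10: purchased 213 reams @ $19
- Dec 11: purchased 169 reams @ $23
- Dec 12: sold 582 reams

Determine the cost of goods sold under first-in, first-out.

COGS = $11,526

Dec 12, 582 sold [FIFO — oldest first]: 257 @ $22 + 303 @ $18 + 22 @ $19 = $11,526
Ending inventory: 191 @ $19 + 169 @ $23 = $7,516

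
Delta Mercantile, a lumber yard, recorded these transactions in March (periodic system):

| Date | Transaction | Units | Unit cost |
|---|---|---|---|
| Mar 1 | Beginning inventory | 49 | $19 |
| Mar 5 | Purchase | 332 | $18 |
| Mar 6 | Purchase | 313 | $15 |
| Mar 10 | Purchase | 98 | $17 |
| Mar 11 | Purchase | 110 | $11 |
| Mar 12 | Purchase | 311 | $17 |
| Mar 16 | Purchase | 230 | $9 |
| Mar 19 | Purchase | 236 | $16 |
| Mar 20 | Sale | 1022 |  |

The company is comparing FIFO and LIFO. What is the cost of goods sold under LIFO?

FIFO COGS: 49 @ $19 + 332 @ $18 + 313 @ $15 + 98 @ $17 + 110 @ $11 + 120 @ $17 = $16,518
LIFO COGS: 236 @ $16 + 230 @ $9 + 311 @ $17 + 110 @ $11 + 98 @ $17 + 37 @ $15 = $14,564

COGS = $14,564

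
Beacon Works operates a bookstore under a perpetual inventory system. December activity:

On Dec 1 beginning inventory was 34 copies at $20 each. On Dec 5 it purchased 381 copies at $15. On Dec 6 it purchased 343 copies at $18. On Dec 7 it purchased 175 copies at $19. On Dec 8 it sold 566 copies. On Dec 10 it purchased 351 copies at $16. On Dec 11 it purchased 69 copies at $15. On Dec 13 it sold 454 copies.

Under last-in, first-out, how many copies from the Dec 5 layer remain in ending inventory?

299

Dec 8, 566 sold [LIFO — newest first]: 175 @ $19 + 343 @ $18 + 48 @ $15 = $10,219
Dec 13, 454 sold [LIFO — newest first]: 69 @ $15 + 351 @ $16 + 34 @ $15 = $7,161
Total COGS = $10,219 + $7,161 = $17,380
Ending inventory: 34 @ $20 + 299 @ $15 = $5,165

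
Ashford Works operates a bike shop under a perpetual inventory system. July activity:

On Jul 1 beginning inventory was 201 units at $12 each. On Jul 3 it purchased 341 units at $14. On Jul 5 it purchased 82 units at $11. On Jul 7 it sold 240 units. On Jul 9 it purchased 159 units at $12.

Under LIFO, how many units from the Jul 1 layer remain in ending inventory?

201

Jul 7, 240 sold [LIFO — newest first]: 82 @ $11 + 158 @ $14 = $3,114
Ending inventory: 201 @ $12 + 183 @ $14 + 159 @ $12 = $6,882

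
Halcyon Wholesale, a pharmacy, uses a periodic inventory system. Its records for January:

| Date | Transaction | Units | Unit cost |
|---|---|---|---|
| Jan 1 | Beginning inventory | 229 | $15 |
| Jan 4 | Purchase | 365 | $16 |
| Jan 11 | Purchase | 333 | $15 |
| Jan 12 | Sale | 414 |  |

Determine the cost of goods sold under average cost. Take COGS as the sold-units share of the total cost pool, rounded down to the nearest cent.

Jan 12, sell 414: 414/927 × $14,270.00 → $6,373.00
Ending inventory (cost pool remaining) = $7,897.00
Check: goods available $14,270.00 = COGS $6,373.00 + ending $7,897.00

COGS = $6,373.00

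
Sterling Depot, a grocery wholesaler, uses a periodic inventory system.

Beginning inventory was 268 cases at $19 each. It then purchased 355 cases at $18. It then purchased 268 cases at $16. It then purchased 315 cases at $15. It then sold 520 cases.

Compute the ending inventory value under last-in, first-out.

Sale 1 (520) [LIFO — newest first]: 315 @ $15 + 205 @ $16 = $8,005
Ending inventory: 268 @ $19 + 355 @ $18 + 63 @ $16 = $12,490

Ending inventory = $12,490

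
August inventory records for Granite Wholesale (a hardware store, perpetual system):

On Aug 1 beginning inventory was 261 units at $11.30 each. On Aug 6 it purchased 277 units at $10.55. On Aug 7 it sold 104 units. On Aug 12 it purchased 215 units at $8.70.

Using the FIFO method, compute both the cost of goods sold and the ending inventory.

COGS = $1,175.20; ending inventory = $6,566.95

Aug 7, 104 sold [FIFO — oldest first]: 104 @ $11.30 = $1,175.20
Ending inventory: 157 @ $11.30 + 277 @ $10.55 + 215 @ $8.70 = $6,566.95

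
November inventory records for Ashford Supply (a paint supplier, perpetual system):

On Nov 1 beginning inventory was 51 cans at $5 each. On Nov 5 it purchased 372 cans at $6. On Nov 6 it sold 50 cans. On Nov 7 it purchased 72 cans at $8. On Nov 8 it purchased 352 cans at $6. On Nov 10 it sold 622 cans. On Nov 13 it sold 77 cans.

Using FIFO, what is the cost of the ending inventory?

Ending inventory = $588

Nov 6, 50 sold [FIFO — oldest first]: 50 @ $5 = $250
Nov 10, 622 sold [FIFO — oldest first]: 1 @ $5 + 372 @ $6 + 72 @ $8 + 177 @ $6 = $3,875
Nov 13, 77 sold [FIFO — oldest first]: 77 @ $6 = $462
Total COGS = $250 + $3,875 + $462 = $4,587
Ending inventory: 98 @ $6 = $588
Check: goods available $5,175 = COGS $4,587 + ending $588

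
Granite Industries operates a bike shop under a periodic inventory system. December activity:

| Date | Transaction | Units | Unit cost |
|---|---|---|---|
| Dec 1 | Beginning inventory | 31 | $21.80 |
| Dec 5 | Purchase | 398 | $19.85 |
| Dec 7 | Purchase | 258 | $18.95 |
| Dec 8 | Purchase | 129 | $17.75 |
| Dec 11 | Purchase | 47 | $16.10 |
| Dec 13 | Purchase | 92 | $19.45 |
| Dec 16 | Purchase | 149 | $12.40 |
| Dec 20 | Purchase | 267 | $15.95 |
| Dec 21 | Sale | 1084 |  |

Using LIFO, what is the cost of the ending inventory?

Ending inventory = $5,757.40

Dec 21, 1084 sold [LIFO — newest first]: 267 @ $15.95 + 149 @ $12.40 + 92 @ $19.45 + 47 @ $16.10 + 129 @ $17.75 + 258 @ $18.95 + 142 @ $19.85 = $18,649.90
Ending inventory: 31 @ $21.80 + 256 @ $19.85 = $5,757.40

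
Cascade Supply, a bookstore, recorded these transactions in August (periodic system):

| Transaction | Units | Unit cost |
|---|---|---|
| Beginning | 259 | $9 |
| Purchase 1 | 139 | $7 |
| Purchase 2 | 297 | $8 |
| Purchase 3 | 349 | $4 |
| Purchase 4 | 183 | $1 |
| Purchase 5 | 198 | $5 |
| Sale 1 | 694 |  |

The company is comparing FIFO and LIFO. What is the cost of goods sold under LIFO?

COGS = $2,425

FIFO COGS: 259 @ $9 + 139 @ $7 + 296 @ $8 = $5,672
LIFO COGS: 198 @ $5 + 183 @ $1 + 313 @ $4 = $2,425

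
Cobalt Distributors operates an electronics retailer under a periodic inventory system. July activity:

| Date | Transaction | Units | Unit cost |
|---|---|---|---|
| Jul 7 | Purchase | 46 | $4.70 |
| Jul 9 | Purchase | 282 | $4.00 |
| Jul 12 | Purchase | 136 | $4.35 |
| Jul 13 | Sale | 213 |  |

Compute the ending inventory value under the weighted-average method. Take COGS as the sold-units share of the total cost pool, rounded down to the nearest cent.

Jul 13, sell 213: 213/464 × $1,935.80 → $888.63
Ending inventory (cost pool remaining) = $1,047.17
Check: goods available $1,935.80 = COGS $888.63 + ending $1,047.17

Ending inventory = $1,047.17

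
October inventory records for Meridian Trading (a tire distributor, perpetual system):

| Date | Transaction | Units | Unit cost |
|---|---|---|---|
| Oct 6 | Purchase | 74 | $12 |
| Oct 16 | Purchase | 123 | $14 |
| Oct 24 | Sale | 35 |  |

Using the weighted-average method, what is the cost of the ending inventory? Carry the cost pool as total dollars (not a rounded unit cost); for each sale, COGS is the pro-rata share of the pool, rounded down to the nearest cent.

Ending inventory = $2,146.30

After Oct 6: 74 on hand, pool $888.00 (≈ $12.0000 each)
After Oct 16: 197 on hand, pool $2,610.00 (≈ $13.2487 each)
Oct 24, sell 35: 35/197 × $2,610.00 → $463.70
Ending inventory (cost pool remaining) = $2,146.30
Check: goods available $2,610.00 = COGS $463.70 + ending $2,146.30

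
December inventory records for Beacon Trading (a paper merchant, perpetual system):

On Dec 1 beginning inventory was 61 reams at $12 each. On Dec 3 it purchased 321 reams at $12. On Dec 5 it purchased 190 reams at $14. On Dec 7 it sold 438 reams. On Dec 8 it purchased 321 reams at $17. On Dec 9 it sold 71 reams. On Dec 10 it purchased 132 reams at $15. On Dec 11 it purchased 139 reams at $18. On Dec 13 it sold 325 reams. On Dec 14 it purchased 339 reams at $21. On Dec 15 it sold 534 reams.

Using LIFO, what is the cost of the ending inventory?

Dec 7, 438 sold [LIFO — newest first]: 190 @ $14 + 248 @ $12 = $5,636
Dec 9, 71 sold [LIFO — newest first]: 71 @ $17 = $1,207
Dec 13, 325 sold [LIFO — newest first]: 139 @ $18 + 132 @ $15 + 54 @ $17 = $5,400
Dec 15, 534 sold [LIFO — newest first]: 339 @ $21 + 195 @ $17 = $10,434
Total COGS = $5,636 + $1,207 + $5,400 + $10,434 = $22,677
Ending inventory: 61 @ $12 + 73 @ $12 + 1 @ $17 = $1,625
Check: goods available $24,302 = COGS $22,677 + ending $1,625

Ending inventory = $1,625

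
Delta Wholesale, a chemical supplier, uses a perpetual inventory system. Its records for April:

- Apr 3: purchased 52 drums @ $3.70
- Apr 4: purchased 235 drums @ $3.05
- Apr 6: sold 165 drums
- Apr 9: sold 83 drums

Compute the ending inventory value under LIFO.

Apr 6, 165 sold [LIFO — newest first]: 165 @ $3.05 = $503.25
Apr 9, 83 sold [LIFO — newest first]: 70 @ $3.05 + 13 @ $3.70 = $261.60
Total COGS = $503.25 + $261.60 = $764.85
Ending inventory: 39 @ $3.70 = $144.30

Ending inventory = $144.30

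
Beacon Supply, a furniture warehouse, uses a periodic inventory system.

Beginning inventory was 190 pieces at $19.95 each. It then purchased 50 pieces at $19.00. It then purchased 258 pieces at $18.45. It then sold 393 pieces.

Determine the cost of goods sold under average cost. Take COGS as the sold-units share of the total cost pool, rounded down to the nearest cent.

Sale 1, sell 393: 393/498 × $9,500.60 → $7,497.46
Ending inventory (cost pool remaining) = $2,003.14
Check: goods available $9,500.60 = COGS $7,497.46 + ending $2,003.14

COGS = $7,497.46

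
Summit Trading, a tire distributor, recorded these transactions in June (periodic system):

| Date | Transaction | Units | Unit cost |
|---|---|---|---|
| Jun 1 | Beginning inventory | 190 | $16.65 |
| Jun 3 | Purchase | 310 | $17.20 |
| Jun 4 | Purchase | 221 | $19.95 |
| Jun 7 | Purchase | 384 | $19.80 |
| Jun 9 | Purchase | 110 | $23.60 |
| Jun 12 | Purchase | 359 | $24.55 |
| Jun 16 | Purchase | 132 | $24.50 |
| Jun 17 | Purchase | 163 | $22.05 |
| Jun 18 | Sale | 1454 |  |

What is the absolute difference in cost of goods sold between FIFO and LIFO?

$2,740.65

FIFO COGS: 190 @ $16.65 + 310 @ $17.20 + 221 @ $19.95 + 384 @ $19.80 + 110 @ $23.60 + 239 @ $24.55 = $28,971.10
LIFO COGS: 163 @ $22.05 + 132 @ $24.50 + 359 @ $24.55 + 110 @ $23.60 + 384 @ $19.80 + 221 @ $19.95 + 85 @ $17.20 = $31,711.75
Difference = |$28,971.10 − $31,711.75| = $2,740.65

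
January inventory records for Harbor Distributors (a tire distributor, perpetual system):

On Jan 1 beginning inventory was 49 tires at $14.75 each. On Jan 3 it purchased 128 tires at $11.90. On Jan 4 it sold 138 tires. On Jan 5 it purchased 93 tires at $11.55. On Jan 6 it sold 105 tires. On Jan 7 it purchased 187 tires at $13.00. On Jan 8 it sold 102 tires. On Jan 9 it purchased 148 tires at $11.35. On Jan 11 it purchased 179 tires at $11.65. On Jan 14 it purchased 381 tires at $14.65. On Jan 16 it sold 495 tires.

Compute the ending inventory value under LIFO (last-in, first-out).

Jan 4, 138 sold [LIFO — newest first]: 128 @ $11.90 + 10 @ $14.75 = $1,670.70
Jan 6, 105 sold [LIFO — newest first]: 93 @ $11.55 + 12 @ $14.75 = $1,251.15
Jan 8, 102 sold [LIFO — newest first]: 102 @ $13.00 = $1,326.00
Jan 16, 495 sold [LIFO — newest first]: 381 @ $14.65 + 114 @ $11.65 = $6,909.75
Total COGS = $1,670.70 + $1,251.15 + $1,326.00 + $6,909.75 = $11,157.60
Ending inventory: 27 @ $14.75 + 85 @ $13.00 + 148 @ $11.35 + 65 @ $11.65 = $3,940.30

Ending inventory = $3,940.30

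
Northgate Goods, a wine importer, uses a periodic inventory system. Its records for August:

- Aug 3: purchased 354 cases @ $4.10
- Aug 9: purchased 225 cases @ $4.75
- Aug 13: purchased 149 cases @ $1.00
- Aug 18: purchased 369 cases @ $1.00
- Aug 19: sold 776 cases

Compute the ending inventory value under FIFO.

Ending inventory = $321.00

Aug 19, 776 sold [FIFO — oldest first]: 354 @ $4.10 + 225 @ $4.75 + 149 @ $1.00 + 48 @ $1.00 = $2,717.15
Ending inventory: 321 @ $1.00 = $321.00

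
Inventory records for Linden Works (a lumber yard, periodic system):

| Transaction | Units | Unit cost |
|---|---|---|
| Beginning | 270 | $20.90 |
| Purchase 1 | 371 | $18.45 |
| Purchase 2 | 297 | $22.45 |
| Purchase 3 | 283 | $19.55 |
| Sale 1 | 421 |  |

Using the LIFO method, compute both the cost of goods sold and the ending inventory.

COGS = $8,630.75; ending inventory = $16,057.50

Sale 1 (421) [LIFO — newest first]: 283 @ $19.55 + 138 @ $22.45 = $8,630.75
Ending inventory: 270 @ $20.90 + 371 @ $18.45 + 159 @ $22.45 = $16,057.50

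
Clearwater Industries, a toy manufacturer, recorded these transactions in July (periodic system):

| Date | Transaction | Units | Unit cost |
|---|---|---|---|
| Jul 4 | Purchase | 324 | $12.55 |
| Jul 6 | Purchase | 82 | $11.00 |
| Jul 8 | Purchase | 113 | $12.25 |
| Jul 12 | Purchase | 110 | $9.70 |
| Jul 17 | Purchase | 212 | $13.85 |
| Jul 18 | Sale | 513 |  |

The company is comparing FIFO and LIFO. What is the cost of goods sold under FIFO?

COGS = $6,278.95

FIFO COGS: 324 @ $12.55 + 82 @ $11.00 + 107 @ $12.25 = $6,278.95
LIFO COGS: 212 @ $13.85 + 110 @ $9.70 + 113 @ $12.25 + 78 @ $11.00 = $6,245.45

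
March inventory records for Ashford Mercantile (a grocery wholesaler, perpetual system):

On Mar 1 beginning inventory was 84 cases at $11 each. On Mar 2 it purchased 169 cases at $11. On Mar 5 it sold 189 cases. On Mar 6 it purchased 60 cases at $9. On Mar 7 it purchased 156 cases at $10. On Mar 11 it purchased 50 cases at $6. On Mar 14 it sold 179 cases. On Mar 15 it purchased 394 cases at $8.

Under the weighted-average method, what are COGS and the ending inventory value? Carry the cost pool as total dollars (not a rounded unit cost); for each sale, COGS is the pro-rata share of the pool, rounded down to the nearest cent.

COGS = $3,762.68; ending inventory = $4,572.32

After Mar 1: 84 on hand, pool $924.00 (≈ $11.0000 each)
After Mar 2: 253 on hand, pool $2,783.00 (≈ $11.0000 each)
Mar 5, sell 189: 189/253 × $2,783.00 → $2,079.00
After Mar 6: 124 on hand, pool $1,244.00 (≈ $10.0323 each)
After Mar 7: 280 on hand, pool $2,804.00 (≈ $10.0143 each)
After Mar 11: 330 on hand, pool $3,104.00 (≈ $9.4061 each)
Mar 14, sell 179: 179/330 × $3,104.00 → $1,683.68
After Mar 15: 545 on hand, pool $4,572.32 (≈ $8.3896 each)
Total COGS = $2,079.00 + $1,683.68 = $3,762.68
Ending inventory (cost pool remaining) = $4,572.32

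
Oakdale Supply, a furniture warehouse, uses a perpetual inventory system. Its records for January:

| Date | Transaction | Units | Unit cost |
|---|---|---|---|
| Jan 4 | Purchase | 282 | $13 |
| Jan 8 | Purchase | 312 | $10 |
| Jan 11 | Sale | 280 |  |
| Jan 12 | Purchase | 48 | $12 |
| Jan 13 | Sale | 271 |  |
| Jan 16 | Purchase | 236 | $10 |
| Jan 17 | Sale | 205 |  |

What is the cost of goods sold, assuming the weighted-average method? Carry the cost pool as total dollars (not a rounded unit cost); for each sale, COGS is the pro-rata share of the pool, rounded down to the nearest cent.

COGS = $8,451.05

After Jan 4: 282 on hand, pool $3,666.00 (≈ $13.0000 each)
After Jan 8: 594 on hand, pool $6,786.00 (≈ $11.4242 each)
Jan 11, sell 280: 280/594 × $6,786.00 → $3,198.78
After Jan 12: 362 on hand, pool $4,163.22 (≈ $11.5006 each)
Jan 13, sell 271: 271/362 × $4,163.22 → $3,116.66
After Jan 16: 327 on hand, pool $3,406.56 (≈ $10.4176 each)
Jan 17, sell 205: 205/327 × $3,406.56 → $2,135.61
Total COGS = $3,198.78 + $3,116.66 + $2,135.61 = $8,451.05
Ending inventory (cost pool remaining) = $1,270.95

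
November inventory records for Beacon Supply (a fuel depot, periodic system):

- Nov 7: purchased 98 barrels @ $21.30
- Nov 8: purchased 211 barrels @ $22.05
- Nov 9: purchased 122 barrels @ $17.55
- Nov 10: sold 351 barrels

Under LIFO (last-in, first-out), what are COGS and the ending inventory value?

Nov 10, 351 sold [LIFO — newest first]: 122 @ $17.55 + 211 @ $22.05 + 18 @ $21.30 = $7,177.05
Ending inventory: 80 @ $21.30 = $1,704.00

COGS = $7,177.05; ending inventory = $1,704.00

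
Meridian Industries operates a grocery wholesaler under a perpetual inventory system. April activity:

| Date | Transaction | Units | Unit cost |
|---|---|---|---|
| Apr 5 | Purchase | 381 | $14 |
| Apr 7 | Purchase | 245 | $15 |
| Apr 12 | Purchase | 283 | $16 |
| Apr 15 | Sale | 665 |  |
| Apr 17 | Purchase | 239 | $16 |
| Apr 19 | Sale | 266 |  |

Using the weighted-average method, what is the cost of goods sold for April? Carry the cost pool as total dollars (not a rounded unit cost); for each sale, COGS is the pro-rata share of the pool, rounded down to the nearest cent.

After Apr 5: 381 on hand, pool $5,334.00 (≈ $14.0000 each)
After Apr 7: 626 on hand, pool $9,009.00 (≈ $14.3914 each)
After Apr 12: 909 on hand, pool $13,537.00 (≈ $14.8922 each)
Apr 15, sell 665: 665/909 × $13,537.00 → $9,903.30
After Apr 17: 483 on hand, pool $7,457.70 (≈ $15.4404 each)
Apr 19, sell 266: 266/483 × $7,457.70 → $4,107.13
Total COGS = $9,903.30 + $4,107.13 = $14,010.43
Ending inventory (cost pool remaining) = $3,350.57
Check: goods available $17,361.00 = COGS $14,010.43 + ending $3,350.57

COGS = $14,010.43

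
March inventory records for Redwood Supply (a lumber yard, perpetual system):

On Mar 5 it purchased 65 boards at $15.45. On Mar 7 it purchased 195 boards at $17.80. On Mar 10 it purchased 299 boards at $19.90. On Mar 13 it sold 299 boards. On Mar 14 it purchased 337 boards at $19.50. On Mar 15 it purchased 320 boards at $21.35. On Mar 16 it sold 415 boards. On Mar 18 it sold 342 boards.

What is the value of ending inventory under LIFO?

Mar 13, 299 sold [LIFO — newest first]: 299 @ $19.90 = $5,950.10
Mar 16, 415 sold [LIFO — newest first]: 320 @ $21.35 + 95 @ $19.50 = $8,684.50
Mar 18, 342 sold [LIFO — newest first]: 242 @ $19.50 + 100 @ $17.80 = $6,499.00
Total COGS = $5,950.10 + $8,684.50 + $6,499.00 = $21,133.60
Ending inventory: 65 @ $15.45 + 95 @ $17.80 = $2,695.25

Ending inventory = $2,695.25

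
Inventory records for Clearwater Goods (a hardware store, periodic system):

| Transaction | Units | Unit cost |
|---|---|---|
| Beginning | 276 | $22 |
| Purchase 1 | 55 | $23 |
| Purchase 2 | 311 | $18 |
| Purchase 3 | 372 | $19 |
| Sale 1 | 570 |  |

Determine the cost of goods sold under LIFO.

Sale 1 (570) [LIFO — newest first]: 372 @ $19 + 198 @ $18 = $10,632
Ending inventory: 276 @ $22 + 55 @ $23 + 113 @ $18 = $9,371

COGS = $10,632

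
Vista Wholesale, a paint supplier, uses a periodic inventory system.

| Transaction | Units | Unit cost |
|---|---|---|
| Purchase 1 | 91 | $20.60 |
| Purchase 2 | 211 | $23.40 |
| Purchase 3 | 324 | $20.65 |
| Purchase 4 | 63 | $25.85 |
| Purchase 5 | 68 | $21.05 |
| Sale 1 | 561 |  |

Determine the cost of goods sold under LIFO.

COGS = $12,230.95

Sale 1 (561) [LIFO — newest first]: 68 @ $21.05 + 63 @ $25.85 + 324 @ $20.65 + 106 @ $23.40 = $12,230.95
Ending inventory: 91 @ $20.60 + 105 @ $23.40 = $4,331.60
Check: goods available $16,562.55 = COGS $12,230.95 + ending $4,331.60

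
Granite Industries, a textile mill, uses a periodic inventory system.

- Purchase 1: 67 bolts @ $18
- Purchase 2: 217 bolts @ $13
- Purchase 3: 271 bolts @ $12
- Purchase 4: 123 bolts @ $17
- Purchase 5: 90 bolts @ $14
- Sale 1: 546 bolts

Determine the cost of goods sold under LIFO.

Sale 1 (546) [LIFO — newest first]: 90 @ $14 + 123 @ $17 + 271 @ $12 + 62 @ $13 = $7,409
Ending inventory: 67 @ $18 + 155 @ $13 = $3,221

COGS = $7,409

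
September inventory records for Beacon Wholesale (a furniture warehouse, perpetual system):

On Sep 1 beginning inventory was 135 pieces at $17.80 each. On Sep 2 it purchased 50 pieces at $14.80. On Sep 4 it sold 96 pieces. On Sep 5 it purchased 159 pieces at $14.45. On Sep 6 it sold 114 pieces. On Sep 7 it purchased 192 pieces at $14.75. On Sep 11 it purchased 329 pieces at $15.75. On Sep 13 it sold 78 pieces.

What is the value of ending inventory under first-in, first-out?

Sep 4, 96 sold [FIFO — oldest first]: 96 @ $17.80 = $1,708.80
Sep 6, 114 sold [FIFO — oldest first]: 39 @ $17.80 + 50 @ $14.80 + 25 @ $14.45 = $1,795.45
Sep 13, 78 sold [FIFO — oldest first]: 78 @ $14.45 = $1,127.10
Total COGS = $1,708.80 + $1,795.45 + $1,127.10 = $4,631.35
Ending inventory: 56 @ $14.45 + 192 @ $14.75 + 329 @ $15.75 = $8,822.95
Check: goods available $13,454.30 = COGS $4,631.35 + ending $8,822.95

Ending inventory = $8,822.95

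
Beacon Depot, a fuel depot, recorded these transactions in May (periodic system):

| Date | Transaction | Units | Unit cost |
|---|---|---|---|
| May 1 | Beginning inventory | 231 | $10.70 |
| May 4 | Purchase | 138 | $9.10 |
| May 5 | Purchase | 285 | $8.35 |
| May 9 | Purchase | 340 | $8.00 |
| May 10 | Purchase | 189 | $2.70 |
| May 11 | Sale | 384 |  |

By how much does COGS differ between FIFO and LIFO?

FIFO COGS: 231 @ $10.70 + 138 @ $9.10 + 15 @ $8.35 = $3,852.75
LIFO COGS: 189 @ $2.70 + 195 @ $8.00 = $2,070.30
Difference = |$3,852.75 − $2,070.30| = $1,782.45

$1,782.45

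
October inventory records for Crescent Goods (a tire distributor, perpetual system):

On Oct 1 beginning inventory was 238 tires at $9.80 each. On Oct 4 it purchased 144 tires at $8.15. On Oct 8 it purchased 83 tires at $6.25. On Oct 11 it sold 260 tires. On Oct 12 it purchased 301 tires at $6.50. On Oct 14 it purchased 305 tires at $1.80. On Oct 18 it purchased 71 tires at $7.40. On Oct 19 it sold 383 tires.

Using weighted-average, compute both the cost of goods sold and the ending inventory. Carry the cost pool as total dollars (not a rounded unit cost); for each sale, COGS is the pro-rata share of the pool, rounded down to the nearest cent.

After Oct 1: 238 on hand, pool $2,332.40 (≈ $9.8000 each)
After Oct 4: 382 on hand, pool $3,506.00 (≈ $9.1780 each)
After Oct 8: 465 on hand, pool $4,024.75 (≈ $8.6554 each)
Oct 11, sell 260: 260/465 × $4,024.75 → $2,250.39
After Oct 12: 506 on hand, pool $3,730.86 (≈ $7.3732 each)
After Oct 14: 811 on hand, pool $4,279.86 (≈ $5.2773 each)
After Oct 18: 882 on hand, pool $4,805.26 (≈ $5.4481 each)
Oct 19, sell 383: 383/882 × $4,805.26 → $2,086.63
Total COGS = $2,250.39 + $2,086.63 = $4,337.02
Ending inventory (cost pool remaining) = $2,718.63
Check: goods available $7,055.65 = COGS $4,337.02 + ending $2,718.63

COGS = $4,337.02; ending inventory = $2,718.63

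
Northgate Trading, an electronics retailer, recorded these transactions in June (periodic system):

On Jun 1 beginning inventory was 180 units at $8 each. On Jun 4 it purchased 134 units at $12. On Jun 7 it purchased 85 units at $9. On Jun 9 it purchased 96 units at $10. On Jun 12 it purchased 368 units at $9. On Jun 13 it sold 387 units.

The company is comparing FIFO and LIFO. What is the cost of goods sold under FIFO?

FIFO COGS: 180 @ $8 + 134 @ $12 + 73 @ $9 = $3,705
LIFO COGS: 368 @ $9 + 19 @ $10 = $3,502

COGS = $3,705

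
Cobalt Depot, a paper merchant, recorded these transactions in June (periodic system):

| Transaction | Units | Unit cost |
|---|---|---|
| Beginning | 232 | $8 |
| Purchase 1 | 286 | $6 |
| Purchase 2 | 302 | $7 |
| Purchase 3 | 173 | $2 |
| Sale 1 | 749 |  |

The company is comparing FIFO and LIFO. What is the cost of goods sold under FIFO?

COGS = $5,189

FIFO COGS: 232 @ $8 + 286 @ $6 + 231 @ $7 = $5,189
LIFO COGS: 173 @ $2 + 302 @ $7 + 274 @ $6 = $4,104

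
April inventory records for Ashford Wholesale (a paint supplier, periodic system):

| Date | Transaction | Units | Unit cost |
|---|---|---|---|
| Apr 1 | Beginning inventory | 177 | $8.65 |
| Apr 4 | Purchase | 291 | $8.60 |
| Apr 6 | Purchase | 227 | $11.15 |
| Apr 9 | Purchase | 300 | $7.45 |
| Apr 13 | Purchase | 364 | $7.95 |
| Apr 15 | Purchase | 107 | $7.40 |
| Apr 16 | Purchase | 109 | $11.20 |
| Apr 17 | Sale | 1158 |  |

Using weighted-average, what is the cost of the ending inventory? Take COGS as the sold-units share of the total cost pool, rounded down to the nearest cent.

Apr 17, sell 1158: 1158/1575 × $13,706.10 → $10,077.24
Ending inventory (cost pool remaining) = $3,628.86

Ending inventory = $3,628.86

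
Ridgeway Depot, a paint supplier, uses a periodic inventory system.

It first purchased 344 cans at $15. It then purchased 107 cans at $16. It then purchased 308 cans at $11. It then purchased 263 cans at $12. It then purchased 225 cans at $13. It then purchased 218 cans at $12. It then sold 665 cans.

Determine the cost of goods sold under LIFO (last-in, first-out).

Sale 1 (665) [LIFO — newest first]: 218 @ $12 + 225 @ $13 + 222 @ $12 = $8,205
Ending inventory: 344 @ $15 + 107 @ $16 + 308 @ $11 + 41 @ $12 = $10,752

COGS = $8,205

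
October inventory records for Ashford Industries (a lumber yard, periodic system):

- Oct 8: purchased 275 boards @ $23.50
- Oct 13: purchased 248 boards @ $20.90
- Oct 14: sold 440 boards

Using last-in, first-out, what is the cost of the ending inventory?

Ending inventory = $1,950.50

Oct 14, 440 sold [LIFO — newest first]: 248 @ $20.90 + 192 @ $23.50 = $9,695.20
Ending inventory: 83 @ $23.50 = $1,950.50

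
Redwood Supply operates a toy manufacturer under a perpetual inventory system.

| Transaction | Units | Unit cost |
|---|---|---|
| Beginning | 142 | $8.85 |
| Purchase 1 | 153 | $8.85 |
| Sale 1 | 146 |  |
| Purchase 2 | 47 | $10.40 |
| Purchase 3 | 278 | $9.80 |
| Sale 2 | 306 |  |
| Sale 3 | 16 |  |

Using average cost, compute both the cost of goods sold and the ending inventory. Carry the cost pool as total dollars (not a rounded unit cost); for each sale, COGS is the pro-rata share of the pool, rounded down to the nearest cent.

COGS = $4,370.69; ending inventory = $1,453.26

After Beginning: 142 on hand, pool $1,256.70 (≈ $8.8500 each)
After Purchase 1: 295 on hand, pool $2,610.75 (≈ $8.8500 each)
Sale 1, sell 146: 146/295 × $2,610.75 → $1,292.10
After Purchase 2: 196 on hand, pool $1,807.45 (≈ $9.2217 each)
After Purchase 3: 474 on hand, pool $4,531.85 (≈ $9.5609 each)
Sale 2, sell 306: 306/474 × $4,531.85 → $2,925.62
Sale 3, sell 16: 16/168 × $1,606.23 → $152.97
Total COGS = $1,292.10 + $2,925.62 + $152.97 = $4,370.69
Ending inventory (cost pool remaining) = $1,453.26
Check: goods available $5,823.95 = COGS $4,370.69 + ending $1,453.26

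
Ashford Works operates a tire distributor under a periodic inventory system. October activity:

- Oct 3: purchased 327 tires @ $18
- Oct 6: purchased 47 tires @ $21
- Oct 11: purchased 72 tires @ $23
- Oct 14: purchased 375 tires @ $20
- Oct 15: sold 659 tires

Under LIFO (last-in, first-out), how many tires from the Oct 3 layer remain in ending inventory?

162

Oct 15, 659 sold [LIFO — newest first]: 375 @ $20 + 72 @ $23 + 47 @ $21 + 165 @ $18 = $13,113
Ending inventory: 162 @ $18 = $2,916
Check: goods available $16,029 = COGS $13,113 + ending $2,916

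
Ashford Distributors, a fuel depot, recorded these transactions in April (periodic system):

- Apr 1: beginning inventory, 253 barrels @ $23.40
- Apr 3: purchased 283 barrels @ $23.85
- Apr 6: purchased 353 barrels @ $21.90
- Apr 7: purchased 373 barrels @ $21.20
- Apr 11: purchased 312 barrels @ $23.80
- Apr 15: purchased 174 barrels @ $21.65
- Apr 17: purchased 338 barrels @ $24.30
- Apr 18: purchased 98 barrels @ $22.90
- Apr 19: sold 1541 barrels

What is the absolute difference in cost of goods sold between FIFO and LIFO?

FIFO COGS: 253 @ $23.40 + 283 @ $23.85 + 353 @ $21.90 + 373 @ $21.20 + 279 @ $23.80 = $34,948.25
LIFO COGS: 98 @ $22.90 + 338 @ $24.30 + 174 @ $21.65 + 312 @ $23.80 + 373 @ $21.20 + 246 @ $21.90 = $34,945.30
Difference = |$34,948.25 − $34,945.30| = $2.95

$2.95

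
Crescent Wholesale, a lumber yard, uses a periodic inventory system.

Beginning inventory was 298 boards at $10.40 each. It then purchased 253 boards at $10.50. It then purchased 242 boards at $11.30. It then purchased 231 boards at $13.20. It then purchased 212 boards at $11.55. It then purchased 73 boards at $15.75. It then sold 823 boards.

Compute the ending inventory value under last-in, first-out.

Ending inventory = $5,073.20

Sale 1 (823) [LIFO — newest first]: 73 @ $15.75 + 212 @ $11.55 + 231 @ $13.20 + 242 @ $11.30 + 65 @ $10.50 = $10,064.65
Ending inventory: 298 @ $10.40 + 188 @ $10.50 = $5,073.20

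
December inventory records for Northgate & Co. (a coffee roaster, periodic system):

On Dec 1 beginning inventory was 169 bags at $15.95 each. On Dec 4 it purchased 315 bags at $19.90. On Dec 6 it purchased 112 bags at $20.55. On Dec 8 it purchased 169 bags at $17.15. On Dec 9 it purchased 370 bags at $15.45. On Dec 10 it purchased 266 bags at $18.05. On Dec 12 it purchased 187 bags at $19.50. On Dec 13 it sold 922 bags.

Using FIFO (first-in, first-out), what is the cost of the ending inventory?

Ending inventory = $11,738.65

Dec 13, 922 sold [FIFO — oldest first]: 169 @ $15.95 + 315 @ $19.90 + 112 @ $20.55 + 169 @ $17.15 + 157 @ $15.45 = $16,589.65
Ending inventory: 213 @ $15.45 + 266 @ $18.05 + 187 @ $19.50 = $11,738.65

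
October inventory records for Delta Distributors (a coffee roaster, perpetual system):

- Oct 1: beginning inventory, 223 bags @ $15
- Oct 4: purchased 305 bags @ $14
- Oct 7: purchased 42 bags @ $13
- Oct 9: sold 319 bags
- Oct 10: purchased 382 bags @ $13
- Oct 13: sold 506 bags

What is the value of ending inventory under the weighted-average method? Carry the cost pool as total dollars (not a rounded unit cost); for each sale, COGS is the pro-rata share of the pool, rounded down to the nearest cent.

After Oct 1: 223 on hand, pool $3,345.00 (≈ $15.0000 each)
After Oct 4: 528 on hand, pool $7,615.00 (≈ $14.4223 each)
After Oct 7: 570 on hand, pool $8,161.00 (≈ $14.3175 each)
Oct 9, sell 319: 319/570 × $8,161.00 → $4,567.29
After Oct 10: 633 on hand, pool $8,559.71 (≈ $13.5224 each)
Oct 13, sell 506: 506/633 × $8,559.71 → $6,842.35
Total COGS = $4,567.29 + $6,842.35 = $11,409.64
Ending inventory (cost pool remaining) = $1,717.36

Ending inventory = $1,717.36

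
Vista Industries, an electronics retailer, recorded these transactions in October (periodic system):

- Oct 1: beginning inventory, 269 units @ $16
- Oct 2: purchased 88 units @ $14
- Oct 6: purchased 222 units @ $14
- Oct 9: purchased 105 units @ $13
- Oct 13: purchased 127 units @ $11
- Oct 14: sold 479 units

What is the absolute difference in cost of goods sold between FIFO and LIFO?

$1,024

FIFO COGS: 269 @ $16 + 88 @ $14 + 122 @ $14 = $7,244
LIFO COGS: 127 @ $11 + 105 @ $13 + 222 @ $14 + 25 @ $14 = $6,220
Difference = |$7,244 − $6,220| = $1,024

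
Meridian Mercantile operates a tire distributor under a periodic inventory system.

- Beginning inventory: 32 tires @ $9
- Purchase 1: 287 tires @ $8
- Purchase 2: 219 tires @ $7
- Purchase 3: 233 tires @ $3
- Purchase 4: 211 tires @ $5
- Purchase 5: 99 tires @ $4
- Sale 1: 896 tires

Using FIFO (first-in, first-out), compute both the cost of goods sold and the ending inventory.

COGS = $5,441; ending inventory = $826

Sale 1 (896) [FIFO — oldest first]: 32 @ $9 + 287 @ $8 + 219 @ $7 + 233 @ $3 + 125 @ $5 = $5,441
Ending inventory: 86 @ $5 + 99 @ $4 = $826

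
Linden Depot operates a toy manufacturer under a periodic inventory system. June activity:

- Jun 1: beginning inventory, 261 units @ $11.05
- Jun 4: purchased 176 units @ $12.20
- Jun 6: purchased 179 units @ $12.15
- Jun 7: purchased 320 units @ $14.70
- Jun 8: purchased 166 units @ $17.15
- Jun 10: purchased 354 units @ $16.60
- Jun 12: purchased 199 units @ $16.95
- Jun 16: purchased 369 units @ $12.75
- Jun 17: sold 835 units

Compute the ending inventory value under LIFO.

Ending inventory = $16,201.20

Jun 17, 835 sold [LIFO — newest first]: 369 @ $12.75 + 199 @ $16.95 + 267 @ $16.60 = $12,510.00
Ending inventory: 261 @ $11.05 + 176 @ $12.20 + 179 @ $12.15 + 320 @ $14.70 + 166 @ $17.15 + 87 @ $16.60 = $16,201.20
Check: goods available $28,711.20 = COGS $12,510.00 + ending $16,201.20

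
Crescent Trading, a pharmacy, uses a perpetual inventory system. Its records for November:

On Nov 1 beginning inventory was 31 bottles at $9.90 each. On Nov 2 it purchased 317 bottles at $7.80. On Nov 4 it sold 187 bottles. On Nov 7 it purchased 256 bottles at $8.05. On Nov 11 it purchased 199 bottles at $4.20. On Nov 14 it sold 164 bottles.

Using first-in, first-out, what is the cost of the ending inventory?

Nov 4, 187 sold [FIFO — oldest first]: 31 @ $9.90 + 156 @ $7.80 = $1,523.70
Nov 14, 164 sold [FIFO — oldest first]: 161 @ $7.80 + 3 @ $8.05 = $1,279.95
Total COGS = $1,523.70 + $1,279.95 = $2,803.65
Ending inventory: 253 @ $8.05 + 199 @ $4.20 = $2,872.45

Ending inventory = $2,872.45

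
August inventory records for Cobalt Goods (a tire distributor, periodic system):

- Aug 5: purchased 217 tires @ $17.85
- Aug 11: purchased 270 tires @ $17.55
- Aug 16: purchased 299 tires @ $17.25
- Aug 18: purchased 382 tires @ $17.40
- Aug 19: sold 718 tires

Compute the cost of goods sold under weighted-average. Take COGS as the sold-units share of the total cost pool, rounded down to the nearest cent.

COGS = $12,550.55

Aug 19, sell 718: 718/1168 × $20,416.50 → $12,550.55
Ending inventory (cost pool remaining) = $7,865.95
Check: goods available $20,416.50 = COGS $12,550.55 + ending $7,865.95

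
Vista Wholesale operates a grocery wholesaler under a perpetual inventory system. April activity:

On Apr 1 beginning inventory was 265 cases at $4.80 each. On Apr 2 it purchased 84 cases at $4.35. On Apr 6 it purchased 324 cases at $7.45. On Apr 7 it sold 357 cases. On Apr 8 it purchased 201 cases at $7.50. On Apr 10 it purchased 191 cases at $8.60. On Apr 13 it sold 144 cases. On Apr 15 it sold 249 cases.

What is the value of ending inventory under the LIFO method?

Apr 7, 357 sold [LIFO — newest first]: 324 @ $7.45 + 33 @ $4.35 = $2,557.35
Apr 13, 144 sold [LIFO — newest first]: 144 @ $8.60 = $1,238.40
Apr 15, 249 sold [LIFO — newest first]: 47 @ $8.60 + 201 @ $7.50 + 1 @ $4.35 = $1,916.05
Total COGS = $2,557.35 + $1,238.40 + $1,916.05 = $5,711.80
Ending inventory: 265 @ $4.80 + 50 @ $4.35 = $1,489.50

Ending inventory = $1,489.50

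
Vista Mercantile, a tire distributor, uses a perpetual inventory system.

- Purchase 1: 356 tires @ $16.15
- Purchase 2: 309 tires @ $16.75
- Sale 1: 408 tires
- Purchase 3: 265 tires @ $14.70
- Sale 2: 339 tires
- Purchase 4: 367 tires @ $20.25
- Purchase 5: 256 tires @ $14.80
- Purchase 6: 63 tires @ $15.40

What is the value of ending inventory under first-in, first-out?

Sale 1 (408) [FIFO — oldest first]: 356 @ $16.15 + 52 @ $16.75 = $6,620.40
Sale 2 (339) [FIFO — oldest first]: 257 @ $16.75 + 82 @ $14.70 = $5,510.15
Total COGS = $6,620.40 + $5,510.15 = $12,130.55
Ending inventory: 183 @ $14.70 + 367 @ $20.25 + 256 @ $14.80 + 63 @ $15.40 = $14,880.85
Check: goods available $27,011.40 = COGS $12,130.55 + ending $14,880.85

Ending inventory = $14,880.85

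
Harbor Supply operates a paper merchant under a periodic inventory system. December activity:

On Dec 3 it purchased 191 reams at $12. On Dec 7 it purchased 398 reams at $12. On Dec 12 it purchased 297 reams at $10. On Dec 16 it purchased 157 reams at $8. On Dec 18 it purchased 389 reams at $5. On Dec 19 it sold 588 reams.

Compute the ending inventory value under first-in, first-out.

Dec 19, 588 sold [FIFO — oldest first]: 191 @ $12 + 397 @ $12 = $7,056
Ending inventory: 1 @ $12 + 297 @ $10 + 157 @ $8 + 389 @ $5 = $6,183
Check: goods available $13,239 = COGS $7,056 + ending $6,183

Ending inventory = $6,183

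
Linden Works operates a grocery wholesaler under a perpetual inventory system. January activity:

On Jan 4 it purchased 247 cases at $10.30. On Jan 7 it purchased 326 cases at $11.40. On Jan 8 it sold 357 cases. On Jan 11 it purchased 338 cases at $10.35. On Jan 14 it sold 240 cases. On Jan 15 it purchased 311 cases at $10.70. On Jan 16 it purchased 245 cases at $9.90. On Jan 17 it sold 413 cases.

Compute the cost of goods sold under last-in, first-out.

Jan 8, 357 sold [LIFO — newest first]: 326 @ $11.40 + 31 @ $10.30 = $4,035.70
Jan 14, 240 sold [LIFO — newest first]: 240 @ $10.35 = $2,484.00
Jan 17, 413 sold [LIFO — newest first]: 245 @ $9.90 + 168 @ $10.70 = $4,223.10
Total COGS = $4,035.70 + $2,484.00 + $4,223.10 = $10,742.80
Ending inventory: 216 @ $10.30 + 98 @ $10.35 + 143 @ $10.70 = $4,769.20
Check: goods available $15,512.00 = COGS $10,742.80 + ending $4,769.20

COGS = $10,742.80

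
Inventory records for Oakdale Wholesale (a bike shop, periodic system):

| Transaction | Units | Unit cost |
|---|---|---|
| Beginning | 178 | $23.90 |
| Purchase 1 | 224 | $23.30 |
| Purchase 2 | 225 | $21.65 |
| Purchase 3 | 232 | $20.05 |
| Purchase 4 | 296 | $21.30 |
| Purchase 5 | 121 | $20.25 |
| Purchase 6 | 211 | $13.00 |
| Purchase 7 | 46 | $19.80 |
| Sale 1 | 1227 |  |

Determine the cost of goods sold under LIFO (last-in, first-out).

Sale 1 (1227) [LIFO — newest first]: 46 @ $19.80 + 211 @ $13.00 + 121 @ $20.25 + 296 @ $21.30 + 232 @ $20.05 + 225 @ $21.65 + 96 @ $23.30 = $24,168.50
Ending inventory: 178 @ $23.90 + 128 @ $23.30 = $7,236.60

COGS = $24,168.50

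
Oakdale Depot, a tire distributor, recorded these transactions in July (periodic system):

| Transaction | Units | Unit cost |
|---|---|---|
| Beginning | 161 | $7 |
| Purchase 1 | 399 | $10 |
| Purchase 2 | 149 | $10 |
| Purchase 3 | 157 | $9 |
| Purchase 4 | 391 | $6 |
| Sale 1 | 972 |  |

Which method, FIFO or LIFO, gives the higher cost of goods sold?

FIFO COGS: 161 @ $7 + 399 @ $10 + 149 @ $10 + 157 @ $9 + 106 @ $6 = $8,656
LIFO COGS: 391 @ $6 + 157 @ $9 + 149 @ $10 + 275 @ $10 = $7,999

FIFO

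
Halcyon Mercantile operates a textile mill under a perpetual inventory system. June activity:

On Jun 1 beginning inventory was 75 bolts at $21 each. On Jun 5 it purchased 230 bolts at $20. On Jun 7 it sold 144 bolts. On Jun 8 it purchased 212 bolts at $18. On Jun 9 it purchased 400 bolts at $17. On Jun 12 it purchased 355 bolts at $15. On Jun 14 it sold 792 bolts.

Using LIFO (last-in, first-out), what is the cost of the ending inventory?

Ending inventory = $6,445

Jun 7, 144 sold [LIFO — newest first]: 144 @ $20 = $2,880
Jun 14, 792 sold [LIFO — newest first]: 355 @ $15 + 400 @ $17 + 37 @ $18 = $12,791
Total COGS = $2,880 + $12,791 = $15,671
Ending inventory: 75 @ $21 + 86 @ $20 + 175 @ $18 = $6,445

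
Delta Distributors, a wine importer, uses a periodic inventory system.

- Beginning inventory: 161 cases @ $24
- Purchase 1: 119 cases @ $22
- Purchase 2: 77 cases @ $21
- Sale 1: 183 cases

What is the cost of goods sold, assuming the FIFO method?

COGS = $4,348

Sale 1 (183) [FIFO — oldest first]: 161 @ $24 + 22 @ $22 = $4,348
Ending inventory: 97 @ $22 + 77 @ $21 = $3,751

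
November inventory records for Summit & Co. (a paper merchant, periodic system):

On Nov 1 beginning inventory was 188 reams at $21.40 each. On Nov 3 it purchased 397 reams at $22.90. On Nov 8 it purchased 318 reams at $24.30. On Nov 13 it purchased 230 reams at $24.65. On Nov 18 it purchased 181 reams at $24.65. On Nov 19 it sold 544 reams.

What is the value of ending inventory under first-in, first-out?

Nov 19, 544 sold [FIFO — oldest first]: 188 @ $21.40 + 356 @ $22.90 = $12,175.60
Ending inventory: 41 @ $22.90 + 318 @ $24.30 + 230 @ $24.65 + 181 @ $24.65 = $18,797.45
Check: goods available $30,973.05 = COGS $12,175.60 + ending $18,797.45

Ending inventory = $18,797.45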